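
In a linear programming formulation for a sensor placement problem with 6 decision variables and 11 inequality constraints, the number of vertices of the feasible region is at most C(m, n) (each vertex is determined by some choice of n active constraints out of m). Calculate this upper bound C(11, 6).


Each vertex corresponds to some choice of n active constraints out of m, so the number of vertices is at most C(m, n) = m! / (n!(m-n)!).
m = 11, n = 6
Numerator: 11 * 10 * 9 * 8 * 7 * 6
Denominator: 6! = 720
C(11, 6) = 462


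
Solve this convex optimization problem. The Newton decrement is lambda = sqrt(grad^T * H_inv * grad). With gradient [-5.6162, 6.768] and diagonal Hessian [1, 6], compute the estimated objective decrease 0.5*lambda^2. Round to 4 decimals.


Step 1: H is diagonal, so H^(-1) * g = [-5.6162, 1.128].
Step 2: g^T H^(-1) g = sum_i g_i^2 / H_ii
  = (-5.6162)^2/1 + (6.768)^2/6
  = 31.5417 + 7.6343 = 39.176
Step 3: Objective decrease = 0.5 * g^T H^(-1) g = 19.588


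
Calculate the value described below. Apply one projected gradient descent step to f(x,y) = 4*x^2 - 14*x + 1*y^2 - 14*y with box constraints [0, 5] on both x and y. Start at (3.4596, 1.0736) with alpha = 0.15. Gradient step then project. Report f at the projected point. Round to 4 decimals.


Step 1: Compute gradient at (3.4596, 1.0736).
grad_x = 2*4*3.4596 - 14 = 13.6768
grad_y = 2*1*1.0736 - 14 = -11.8528
Step 2: Gradient step.
x_raw = 3.4596 - 0.15*13.6768 = 1.4081
y_raw = 1.0736 - 0.15*-11.8528 = 2.8515
Step 3: Project onto [0, 5].
x_proj = clip(1.4081) = 1.4081
y_proj = clip(2.8515) = 2.8515
Step 4: Evaluate f.
f(1.4081, 2.8515) = -43.5725


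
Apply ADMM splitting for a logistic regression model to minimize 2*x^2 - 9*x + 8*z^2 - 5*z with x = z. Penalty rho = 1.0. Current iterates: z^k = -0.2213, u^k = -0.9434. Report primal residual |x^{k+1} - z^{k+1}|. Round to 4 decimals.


ADMM iteration with rho = 1.0, z^k = -0.2213, u^k = -0.9434
Step 1: x-update.
Minimize 2*x^2 - 9*x + (1.0/2)*(x + 0.2213 - 0.9434)^2
FOC: (2*2 + 1.0)*x = 9 + 1.0*(-0.2213 + 0.9434)
x^{k+1} = 1.9444
Step 2: z-update.
Minimize 8*z^2 - 5*z + (1.0/2)*(1.9444 - z - 0.9434)^2
FOC: (2*8 + 1.0)*z = 5 + 1.0*(1.9444 - 0.9434)
z^{k+1} = 0.353
Step 3: u-update.
u^{k+1} = -0.9434 + 1.9444 - 0.353 = 0.648
Step 4: Primal residual = |1.9444 - 0.353| = 1.5914


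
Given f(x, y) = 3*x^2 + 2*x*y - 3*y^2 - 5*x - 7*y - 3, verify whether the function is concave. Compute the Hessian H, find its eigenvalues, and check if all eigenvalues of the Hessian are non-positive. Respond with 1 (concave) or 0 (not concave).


The Hessian of f(x,y) = 3*x^2 + 2*x*y - 3*y^2 - 5*x - 7*y - 3 is:
H = [[6, 2], [2, -6]]
Trace = 6 - 6 = 0
Determinant = 6*-6 - (2)^2 = -40
Discriminant = (0)^2 - 4*-40 = 160.0
Eigenvalues: lambda_1 = -6.3246, lambda_2 = 6.3246
The function is not concave.

0


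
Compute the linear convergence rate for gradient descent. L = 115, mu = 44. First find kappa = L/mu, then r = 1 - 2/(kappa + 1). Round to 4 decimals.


Step 1: Compute the condition number.
kappa = L/mu = 115/44 = 2.6136
Step 2: Compute the convergence rate.
r = 1 - 2/(kappa + 1) = 1 - 2*mu/(L + mu) = (L - mu)/(L + mu) = 71/159 = 0.4465


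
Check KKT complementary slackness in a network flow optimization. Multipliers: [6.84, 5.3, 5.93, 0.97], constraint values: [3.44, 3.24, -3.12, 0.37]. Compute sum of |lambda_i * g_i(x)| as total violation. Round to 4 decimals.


KKT complementary slackness check:
lambda_1 * g_1 = 6.84 * 3.44 = 23.5296
lambda_2 * g_2 = 5.3 * 3.24 = 17.172
lambda_3 * g_3 = 5.93 * -3.12 = -18.5016
lambda_4 * g_4 = 0.97 * 0.37 = 0.3589
Total violation = 23.5296 + 17.172 + 18.5016 + 0.3589 = 59.5621


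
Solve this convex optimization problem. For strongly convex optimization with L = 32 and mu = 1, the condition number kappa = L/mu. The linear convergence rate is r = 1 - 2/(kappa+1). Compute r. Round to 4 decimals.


Step 1: Compute the condition number.
kappa = L/mu = 32/1 = 32.0
Step 2: Compute the convergence rate.
r = 1 - 2/(kappa + 1) = 1 - 2*mu/(L + mu) = (L - mu)/(L + mu) = 31/33 = 0.9394


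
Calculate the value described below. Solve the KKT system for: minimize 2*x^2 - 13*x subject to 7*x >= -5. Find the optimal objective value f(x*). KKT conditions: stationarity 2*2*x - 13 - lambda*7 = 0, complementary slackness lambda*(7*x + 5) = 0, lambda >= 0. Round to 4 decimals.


Step 1: Try lambda = 0 (constraint inactive).
Stationarity: 2*2*x - 13 = 0
x* = 13/(2*2) = 3.25
Check constraint: 7*3.25 = 22.75 >= -5 -- satisfied.
Step 2: Compute optimal value.
f(x*) = 2*3.25^2 - 13*3.25 = -21.125


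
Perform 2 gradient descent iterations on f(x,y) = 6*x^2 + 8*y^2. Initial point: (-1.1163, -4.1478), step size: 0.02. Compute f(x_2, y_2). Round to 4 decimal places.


Gradient descent on f(x,y) = 6*x^2 + 8*y^2.
Starting point: (-1.1163, -4.1478), alpha = 0.02
Step 1: grad_x = 2*6*-1.1163 = -13.3956, grad_y = 2*8*-4.1478 = -66.3648
  x_1 = -1.1163 - 0.02*-13.3956 = -0.8484
  y_1 = -4.1478 - 0.02*-66.3648 = -2.8205
Step 2: grad_x = 2*6*-0.8484 = -10.1807, grad_y = 2*8*-2.8205 = -45.1281
  x_2 = -0.8484 - 0.02*-10.1807 = -0.6448
  y_2 = -2.8205 - 0.02*-45.1281 = -1.9179
f(-0.6448, -1.9179) = 6*(-0.6448)^2 + 8*(-1.9179)^2 = 31.9224


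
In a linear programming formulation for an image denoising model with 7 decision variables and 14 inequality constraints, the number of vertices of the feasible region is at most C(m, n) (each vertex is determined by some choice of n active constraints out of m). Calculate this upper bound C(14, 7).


Each vertex corresponds to some choice of n active constraints out of m, so the number of vertices is at most C(m, n) = m! / (n!(m-n)!).
m = 14, n = 7
Numerator: 14 * 13 * 12 * 11 * 10 * 9 * 8
Denominator: 7! = 5040
C(14, 7) = 3432


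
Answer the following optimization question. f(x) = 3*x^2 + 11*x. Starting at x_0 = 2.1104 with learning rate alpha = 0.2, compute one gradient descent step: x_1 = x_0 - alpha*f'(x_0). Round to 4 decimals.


We compute the gradient at x_0 and apply the update.
f'(x) = 6*x + 11
f'(2.1104) = 6*2.1104 + 11 = 23.6624
x_1 = 2.1104 - 0.2*23.6624 = -2.6221


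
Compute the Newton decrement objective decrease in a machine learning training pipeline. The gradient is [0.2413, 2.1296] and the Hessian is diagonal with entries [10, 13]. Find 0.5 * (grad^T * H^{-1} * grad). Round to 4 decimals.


Step 1: H is diagonal, so H^(-1) * g = [0.0241, 0.1638].
Step 2: g^T H^(-1) g = sum_i g_i^2 / H_ii
  = (0.2413)^2/10 + (2.1296)^2/13
  = 0.0058 + 0.3489 = 0.3547
Step 3: Objective decrease = 0.5 * g^T H^(-1) g = 0.1773


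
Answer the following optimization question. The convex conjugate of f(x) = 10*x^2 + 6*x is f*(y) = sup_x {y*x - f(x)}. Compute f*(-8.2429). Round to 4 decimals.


f*(y) = sup_x {y*x - a*x^2 - b*x} = sup_x {(y-b)*x - a*x^2}
FOC: (y - b) - 2a*x = 0 => x* = (y - b)/(2a)
x* = (-8.2429 - 6)/(2*10) = -0.7121
f*(-8.2429) = (y-b)^2/(4a) = (-8.2429 - 6)^2/(4*10)
= 202.8602/40 = 5.0715


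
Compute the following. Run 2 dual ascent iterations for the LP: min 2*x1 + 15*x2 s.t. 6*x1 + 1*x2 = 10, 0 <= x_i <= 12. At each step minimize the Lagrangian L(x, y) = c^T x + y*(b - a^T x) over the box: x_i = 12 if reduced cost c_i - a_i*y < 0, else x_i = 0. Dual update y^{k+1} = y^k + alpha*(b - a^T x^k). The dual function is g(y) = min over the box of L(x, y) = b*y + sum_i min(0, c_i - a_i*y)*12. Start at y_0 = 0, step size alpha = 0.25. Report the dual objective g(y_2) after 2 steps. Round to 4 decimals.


Dual ascent for LP: min 2*x1 + 15*x2, 6*x1 + 1*x2 = 10, 0 <= x_i <= 12
Step 1: y^k = 0.0, reduced costs: (2.0, 15.0)
  x^k = (0.0, 0.0), subgradient = b - a^T x = 10.0
  y^{k+1} = 0.0 + 0.25*10.0 = 2.5
Step 2: y^k = 2.5, reduced costs: (-13.0, 12.5)
  x^k = (12.0, 0.0), subgradient = b - a^T x = -62.0
  y^{k+1} = 2.5 + 0.25*-62.0 = -13.0
Dual objective at y_2 = -13.0: reduced costs (80.0, 28.0), box minimizer x = (0.0, 0.0)
g(y_2) = b*y + (c1 - a1*y)*x1 + (c2 - a2*y)*x2 = 10*(-13.0) + 80.0*0.0 + 28.0*0.0 = -130.0 + 0.0 + 0.0 = -130.0


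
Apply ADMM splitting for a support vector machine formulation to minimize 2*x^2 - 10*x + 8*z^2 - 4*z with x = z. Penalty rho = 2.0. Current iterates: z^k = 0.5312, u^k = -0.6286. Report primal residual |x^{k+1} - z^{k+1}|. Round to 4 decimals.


ADMM iteration with rho = 2.0, z^k = 0.5312, u^k = -0.6286
Step 1: x-update.
Minimize 2*x^2 - 10*x + (2.0/2)*(x - 0.5312 - 0.6286)^2
FOC: (2*2 + 2.0)*x = 10 + 2.0*(0.5312 + 0.6286)
x^{k+1} = 2.0533
Step 2: z-update.
Minimize 8*z^2 - 4*z + (2.0/2)*(2.0533 - z - 0.6286)^2
FOC: (2*8 + 2.0)*z = 4 + 2.0*(2.0533 - 0.6286)
z^{k+1} = 0.3805
Step 3: u-update.
u^{k+1} = -0.6286 + 2.0533 - 0.3805 = 1.0441
Step 4: Primal residual = |2.0533 - 0.3805| = 1.6727


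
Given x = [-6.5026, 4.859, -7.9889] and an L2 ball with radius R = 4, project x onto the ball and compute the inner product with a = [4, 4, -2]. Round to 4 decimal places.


Step 1: Compute ||x|| (intermediates to 6 decimals).
||x|| = sqrt((-6.5026)^2 + 4.859^2 + (-7.9889)^2) = 11.389302
Step 2: Project.
Since ||x|| > R, scale = R/||x|| = 4/11.389302 = 0.351207, proj(x) = scale * x
proj(x) = [-2.283759, 1.706515, -2.805758]
Step 3: Dot product.
a^T * proj(x) = 4*(-2.283759) + 4*1.706515 - 2*(-2.805758) = 3.3025


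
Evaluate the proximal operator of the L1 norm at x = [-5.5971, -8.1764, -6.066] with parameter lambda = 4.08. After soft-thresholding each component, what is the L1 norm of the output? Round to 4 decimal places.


Soft-thresholding with lambda = 4.08:
prox(-5.5971) = sign(-5.5971)*max(|-5.5971| - 4.08, 0) = -1.5171
prox(-8.1764) = sign(-8.1764)*max(|-8.1764| - 4.08, 0) = -4.0964
prox(-6.066) = sign(-6.066)*max(|-6.066| - 4.08, 0) = -1.986
prox(x) = [-1.5171, -4.0964, -1.986]
||prox(x)||_1 = 1.5171 + 4.0964 + 1.986 = 7.5995


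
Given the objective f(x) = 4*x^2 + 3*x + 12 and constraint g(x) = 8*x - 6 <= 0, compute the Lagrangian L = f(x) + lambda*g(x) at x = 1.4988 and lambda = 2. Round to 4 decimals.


Step 1: Evaluate f(x).
f(1.4988) = 4*1.4988^2 + 3*1.4988 + 12 = 25.482
Step 2: Evaluate g(x).
g(1.4988) = 8*1.4988 - 6 = 5.9904
Step 3: Compute Lagrangian.
L = 25.482 + 2*5.9904 = 37.4628


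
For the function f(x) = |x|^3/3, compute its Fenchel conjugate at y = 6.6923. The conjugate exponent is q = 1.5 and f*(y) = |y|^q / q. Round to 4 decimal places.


The conjugate exponent q satisfies 1/p + 1/q = 1.
p = 3, so q = 3/(3 - 1) = 1.5
|y|^q = 6.6923^1.5 = 17.3126
f*(6.6923) = 17.3126 / 1.5 = 11.5418


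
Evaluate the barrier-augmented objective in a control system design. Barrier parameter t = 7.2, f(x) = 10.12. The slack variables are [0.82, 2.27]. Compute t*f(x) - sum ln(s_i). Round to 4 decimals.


Step 1: Compute log-barrier.
ln values: [-0.1985, 0.8198]
phi = -(-0.1985 + 0.8198) = -0.6213
Step 2: Compute augmented objective.
t*f(x) = 7.2*10.12 = 72.864
Total = 72.864 - 0.6213 = 72.2427


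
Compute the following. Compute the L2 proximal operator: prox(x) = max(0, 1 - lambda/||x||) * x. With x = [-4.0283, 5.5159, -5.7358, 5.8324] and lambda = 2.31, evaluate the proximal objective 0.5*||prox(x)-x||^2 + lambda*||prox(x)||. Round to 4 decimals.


Step 1: Compute ||x||.
||x|| = 10.6569
Step 2: Compute scaling factor.
scale = max(0, 1 - 2.31/10.6569) = 0.7832
Step 3: prox(x) = [-3.1551, 4.3203, -4.4925, 4.5682]
||prox(x)|| = 8.3469
Step 4: Proximal objective.
0.5*||prox-x||^2 = 2.6681
lambda*||prox|| = 19.2813
Total = 21.9493


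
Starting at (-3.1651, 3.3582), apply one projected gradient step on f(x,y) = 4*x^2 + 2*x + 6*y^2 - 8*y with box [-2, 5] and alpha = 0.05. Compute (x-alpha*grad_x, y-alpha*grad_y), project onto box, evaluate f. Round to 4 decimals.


Step 1: Compute gradient at (-3.1651, 3.3582).
grad_x = 2*4*-3.1651 + 2 = -23.3208
grad_y = 2*6*3.3582 - 8 = 32.2984
Step 2: Gradient step.
x_raw = -3.1651 - 0.05*-23.3208 = -1.9991
y_raw = 3.3582 - 0.05*32.2984 = 1.7433
Step 3: Project onto [-2, 5].
x_proj = clip(-1.9991) = -1.9991
y_proj = clip(1.7433) = 1.7433
Step 4: Evaluate f.
f(-1.9991, 1.7433) = 16.2748


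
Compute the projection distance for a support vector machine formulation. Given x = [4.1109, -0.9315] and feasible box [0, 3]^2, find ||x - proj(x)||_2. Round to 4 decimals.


Project each component onto [0, 3].
clip(4.1109) = 3.0, clip(-0.9315) = 0.0
Projection = [3.0, 0.0]
Squared diffs: [1.2341, 0.8677]
Distance = sqrt(2.1018) = 1.4498


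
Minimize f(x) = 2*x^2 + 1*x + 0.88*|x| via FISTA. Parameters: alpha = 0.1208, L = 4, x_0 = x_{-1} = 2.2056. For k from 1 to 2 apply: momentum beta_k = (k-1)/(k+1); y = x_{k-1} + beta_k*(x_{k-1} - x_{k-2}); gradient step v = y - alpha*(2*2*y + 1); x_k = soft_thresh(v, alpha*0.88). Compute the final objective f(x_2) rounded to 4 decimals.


FISTA on f(x) = 2*x^2 + 1*x + 0.88*|x|
L = 4, alpha = 0.1208
Iteration 1: beta = 0.0, y = 2.2056 + 0.0*(2.2056 - 2.2056) = 2.2056
  grad(y) = 9.8224, v = y - alpha*grad = 1.0191
  prox(v) = soft_thresh(1.0191, 0.1063) = 0.9128
Iteration 2: beta = 0.3333, y = 0.9128 + 0.3333*(0.9128 - 2.2056) = 0.4818
  grad(y) = 2.9272, v = y - alpha*grad = 0.1282
  prox(v) = soft_thresh(0.1282, 0.1063) = 0.0219
f(x_2) = 2*0.0219^2 + 1*0.0219 + 0.88*|0.0219| = 0.0421


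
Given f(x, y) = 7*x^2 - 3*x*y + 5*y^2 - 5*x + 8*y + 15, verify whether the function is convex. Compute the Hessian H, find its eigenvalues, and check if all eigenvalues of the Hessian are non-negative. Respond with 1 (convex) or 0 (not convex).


The Hessian of f(x,y) = 7*x^2 - 3*x*y + 5*y^2 - 5*x + 8*y + 15 is:
H = [[14, -3], [-3, 10]]
Trace = 14 + 10 = 24
Determinant = 14*10 - (-3)^2 = 131
Discriminant = (24)^2 - 4*131 = 52.0
Eigenvalues: lambda_1 = 8.3944, lambda_2 = 15.6056
The function is convex.

1


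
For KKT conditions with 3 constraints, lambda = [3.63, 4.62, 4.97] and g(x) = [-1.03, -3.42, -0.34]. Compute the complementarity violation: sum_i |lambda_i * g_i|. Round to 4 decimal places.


KKT complementary slackness check:
lambda_1 * g_1 = 3.63 * -1.03 = -3.7389
lambda_2 * g_2 = 4.62 * -3.42 = -15.8004
lambda_3 * g_3 = 4.97 * -0.34 = -1.6898
Total violation = 3.7389 + 15.8004 + 1.6898 = 21.2291


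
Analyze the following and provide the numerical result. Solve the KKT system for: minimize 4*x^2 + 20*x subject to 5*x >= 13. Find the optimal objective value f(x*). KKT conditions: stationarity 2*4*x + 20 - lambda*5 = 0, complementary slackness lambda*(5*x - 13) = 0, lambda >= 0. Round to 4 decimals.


Step 1: Try lambda = 0 (constraint inactive).
x_unc = -20/(2*4) = -2.5
Check: 5*-2.5 = -12.5 < 13 -- violated!
Step 2: Constraint must be active: 5*x = 13
x* = 13/5 = 2.6
lambda = (2*4*2.6 + 20)/5 = 8.16
Step 3: Compute optimal value.
f(x*) = 4*2.6^2 + 20*2.6 = 79.04


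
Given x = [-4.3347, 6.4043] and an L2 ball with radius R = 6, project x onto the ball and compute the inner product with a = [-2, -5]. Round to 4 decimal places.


Step 1: Compute ||x|| (intermediates to 6 decimals).
||x|| = sqrt((-4.3347)^2 + 6.4043^2) = 7.733349
Step 2: Project.
Since ||x|| > R, scale = R/||x|| = 6/7.733349 = 0.77586, proj(x) = scale * x
proj(x) = [-3.36312, 4.96884]
Step 3: Dot product.
a^T * proj(x) = -2*(-3.36312) - 5*4.96884 = -18.118


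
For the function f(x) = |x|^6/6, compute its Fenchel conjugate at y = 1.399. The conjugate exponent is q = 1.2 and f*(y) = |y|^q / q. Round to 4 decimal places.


The conjugate exponent q satisfies 1/p + 1/q = 1.
p = 6, so q = 6/(6 - 1) = 1.2
|y|^q = 1.399^1.2 = 1.4962
f*(1.399) = 1.4962 / 1.2 = 1.2468


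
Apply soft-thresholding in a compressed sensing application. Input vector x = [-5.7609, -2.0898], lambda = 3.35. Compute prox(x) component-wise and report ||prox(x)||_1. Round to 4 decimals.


Soft-thresholding with lambda = 3.35:
prox(-5.7609) = sign(-5.7609)*max(|-5.7609| - 3.35, 0) = -2.4109
prox(-2.0898) = sign(-2.0898)*max(|-2.0898| - 3.35, 0) = 0.0
prox(x) = [-2.4109, 0.0]
||prox(x)||_1 = 2.4109 + 0.0 = 2.4109


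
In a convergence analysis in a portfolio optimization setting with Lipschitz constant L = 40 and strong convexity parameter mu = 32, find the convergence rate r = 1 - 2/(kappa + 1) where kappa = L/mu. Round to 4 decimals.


Step 1: Compute the condition number.
kappa = L/mu = 40/32 = 1.25
Step 2: Compute the convergence rate.
r = 1 - 2/(kappa + 1) = 1 - 2*mu/(L + mu) = (L - mu)/(L + mu) = 8/72 = 0.1111


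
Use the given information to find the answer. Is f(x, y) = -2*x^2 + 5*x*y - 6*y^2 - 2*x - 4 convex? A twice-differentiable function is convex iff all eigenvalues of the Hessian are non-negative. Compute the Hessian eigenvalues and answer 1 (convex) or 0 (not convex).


The Hessian of f(x,y) = -2*x^2 + 5*x*y - 6*y^2 - 2*x - 4 is:
H = [[-4, 5], [5, -12]]
Trace = -4 - 12 = -16
Determinant = -4*-12 - (5)^2 = 23
Discriminant = (-16)^2 - 4*23 = 164.0
Eigenvalues: lambda_1 = -14.4031, lambda_2 = -1.5969
The function is not convex.

0


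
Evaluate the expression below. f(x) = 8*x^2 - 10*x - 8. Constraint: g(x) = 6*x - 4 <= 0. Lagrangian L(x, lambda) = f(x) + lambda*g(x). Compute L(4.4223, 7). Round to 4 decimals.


Step 1: Evaluate f(x).
f(4.4223) = 8*4.4223^2 - 10*4.4223 - 8 = 104.2309
Step 2: Evaluate g(x).
g(4.4223) = 6*4.4223 - 4 = 22.5338
Step 3: Compute Lagrangian.
L = 104.2309 + 7*22.5338 = 261.9675


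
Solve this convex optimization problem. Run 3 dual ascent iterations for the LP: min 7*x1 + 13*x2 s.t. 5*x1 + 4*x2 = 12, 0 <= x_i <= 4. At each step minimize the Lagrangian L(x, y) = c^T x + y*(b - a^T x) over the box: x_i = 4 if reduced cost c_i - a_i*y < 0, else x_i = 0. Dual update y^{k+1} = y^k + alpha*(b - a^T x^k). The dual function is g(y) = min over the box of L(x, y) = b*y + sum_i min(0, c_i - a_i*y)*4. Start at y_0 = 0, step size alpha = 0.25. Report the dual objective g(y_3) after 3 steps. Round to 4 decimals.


Dual ascent for LP: min 7*x1 + 13*x2, 5*x1 + 4*x2 = 12, 0 <= x_i <= 4
Step 1: y^k = 0.0, reduced costs: (7.0, 13.0)
  x^k = (0.0, 0.0), subgradient = b - a^T x = 12.0
  y^{k+1} = 0.0 + 0.25*12.0 = 3.0
Step 2: y^k = 3.0, reduced costs: (-8.0, 1.0)
  x^k = (4.0, 0.0), subgradient = b - a^T x = -8.0
  y^{k+1} = 3.0 + 0.25*-8.0 = 1.0
Step 3: y^k = 1.0, reduced costs: (2.0, 9.0)
  x^k = (0.0, 0.0), subgradient = b - a^T x = 12.0
  y^{k+1} = 1.0 + 0.25*12.0 = 4.0
Dual objective at y_3 = 4.0: reduced costs (-13.0, -3.0), box minimizer x = (4.0, 4.0)
g(y_3) = b*y + (c1 - a1*y)*x1 + (c2 - a2*y)*x2 = 12*4.0 + (-13.0)*4.0 + (-3.0)*4.0 = 48.0 - 52.0 - 12.0 = -16.0


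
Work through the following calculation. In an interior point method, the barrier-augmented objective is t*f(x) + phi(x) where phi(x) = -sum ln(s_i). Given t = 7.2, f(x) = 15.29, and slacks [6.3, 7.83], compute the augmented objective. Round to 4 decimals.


Step 1: Compute log-barrier.
ln values: [1.8405, 2.058]
phi = -(1.8405 + 2.058) = -3.8985
Step 2: Compute augmented objective.
t*f(x) = 7.2*15.29 = 110.088
Total = 110.088 - 3.8985 = 106.1895


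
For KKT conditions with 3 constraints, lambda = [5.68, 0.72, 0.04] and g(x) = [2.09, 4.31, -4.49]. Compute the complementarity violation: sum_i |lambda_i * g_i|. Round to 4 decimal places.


KKT complementary slackness check:
lambda_1 * g_1 = 5.68 * 2.09 = 11.8712
lambda_2 * g_2 = 0.72 * 4.31 = 3.1032
lambda_3 * g_3 = 0.04 * -4.49 = -0.1796
Total violation = 11.8712 + 3.1032 + 0.1796 = 15.154


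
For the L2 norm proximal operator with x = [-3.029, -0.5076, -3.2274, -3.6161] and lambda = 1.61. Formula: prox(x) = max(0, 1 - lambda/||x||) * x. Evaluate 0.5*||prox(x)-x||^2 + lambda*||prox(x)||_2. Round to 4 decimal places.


Step 1: Compute ||x||.
||x|| = 5.738
Step 2: Compute scaling factor.
scale = max(0, 1 - 1.61/5.738) = 0.7194
Step 3: prox(x) = [-2.1791, -0.3652, -2.3218, -2.6015]
||prox(x)|| = 4.128
Step 4: Proximal objective.
0.5*||prox-x||^2 = 1.2961
lambda*||prox|| = 6.6461
Total = 7.9422


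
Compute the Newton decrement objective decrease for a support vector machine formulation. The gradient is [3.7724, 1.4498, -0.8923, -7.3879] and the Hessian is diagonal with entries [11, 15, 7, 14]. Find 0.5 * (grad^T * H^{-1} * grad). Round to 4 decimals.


Step 1: H is diagonal, so H^(-1) * g = [0.3429, 0.0967, -0.1275, -0.5277].
Step 2: g^T H^(-1) g = sum_i g_i^2 / H_ii
  = (3.7724)^2/11 + (1.4498)^2/15 + (-0.8923)^2/7 + (-7.3879)^2/14
  = 1.2937 + 0.1401 + 0.1137 + 3.8986 = 5.4462
Step 3: Objective decrease = 0.5 * g^T H^(-1) g = 2.7231


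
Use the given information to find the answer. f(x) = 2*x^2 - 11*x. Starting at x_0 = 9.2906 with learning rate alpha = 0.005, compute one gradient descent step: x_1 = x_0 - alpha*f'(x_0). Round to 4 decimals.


We compute the gradient at x_0 and apply the update.
f'(x) = 4*x - 11
f'(9.2906) = 4*9.2906 - 11 = 26.1624
x_1 = 9.2906 - 0.005*26.1624 = 9.1598


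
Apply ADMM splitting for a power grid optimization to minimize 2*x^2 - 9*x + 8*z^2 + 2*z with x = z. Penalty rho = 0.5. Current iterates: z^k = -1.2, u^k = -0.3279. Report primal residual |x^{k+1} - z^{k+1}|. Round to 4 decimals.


ADMM iteration with rho = 0.5, z^k = -1.2, u^k = -0.3279
Step 1: x-update.
Minimize 2*x^2 - 9*x + (0.5/2)*(x + 1.2 - 0.3279)^2
FOC: (2*2 + 0.5)*x = 9 + 0.5*(-1.2 + 0.3279)
x^{k+1} = 1.9031
Step 2: z-update.
Minimize 8*z^2 + 2*z + (0.5/2)*(1.9031 - z - 0.3279)^2
FOC: (2*8 + 0.5)*z = -2 + 0.5*(1.9031 - 0.3279)
z^{k+1} = -0.0735
Step 3: u-update.
u^{k+1} = -0.3279 + 1.9031 + 0.0735 = 1.6487
Step 4: Primal residual = |1.9031 + 0.0735| = 1.9766


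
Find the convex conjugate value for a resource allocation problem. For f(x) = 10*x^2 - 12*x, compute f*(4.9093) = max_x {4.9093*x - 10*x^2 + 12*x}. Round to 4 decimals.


f*(y) = sup_x {y*x - a*x^2 - b*x} = sup_x {(y-b)*x - a*x^2}
FOC: (y - b) - 2a*x = 0 => x* = (y - b)/(2a)
x* = (4.9093 + 12)/(2*10) = 0.8455
f*(4.9093) = (y-b)^2/(4a) = (4.9093 + 12)^2/(4*10)
= 285.9244/40 = 7.1481


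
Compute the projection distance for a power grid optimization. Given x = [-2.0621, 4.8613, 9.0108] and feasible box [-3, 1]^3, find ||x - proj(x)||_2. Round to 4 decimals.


Project each component onto [-3, 1].
clip(-2.0621) = -2.0621, clip(4.8613) = 1.0, clip(9.0108) = 1.0
Projection = [-2.0621, 1.0, 1.0]
Squared diffs: [0.0, 14.9096, 64.1729]
Distance = sqrt(79.0825) = 8.8928


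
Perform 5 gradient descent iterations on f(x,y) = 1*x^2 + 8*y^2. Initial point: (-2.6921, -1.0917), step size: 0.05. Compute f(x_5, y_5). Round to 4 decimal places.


Gradient descent on f(x,y) = 1*x^2 + 8*y^2.
Starting point: (-2.6921, -1.0917), alpha = 0.05
Step 1: grad_x = 2*1*-2.6921 = -5.3842, grad_y = 2*8*-1.0917 = -17.4672
  x_1 = -2.6921 - 0.05*-5.3842 = -2.4229
  y_1 = -1.0917 - 0.05*-17.4672 = -0.2183
Step 2: grad_x = 2*1*-2.4229 = -4.8458, grad_y = 2*8*-0.2183 = -3.4934
  x_2 = -2.4229 - 0.05*-4.8458 = -2.1806
  y_2 = -0.2183 - 0.05*-3.4934 = -0.0437
Step 3: grad_x = 2*1*-2.1806 = -4.3612, grad_y = 2*8*-0.0437 = -0.6987
  x_3 = -2.1806 - 0.05*-4.3612 = -1.9625
  y_3 = -0.0437 - 0.05*-0.6987 = -0.0087
Step 4: grad_x = 2*1*-1.9625 = -3.9251, grad_y = 2*8*-0.0087 = -0.1397
  x_4 = -1.9625 - 0.05*-3.9251 = -1.7663
  y_4 = -0.0087 - 0.05*-0.1397 = -0.0017
Step 5: grad_x = 2*1*-1.7663 = -3.5326, grad_y = 2*8*-0.0017 = -0.0279
  x_5 = -1.7663 - 0.05*-3.5326 = -1.5897
  y_5 = -0.0017 - 0.05*-0.0279 = -0.0003
f(-1.5897, -0.0003) = 1*(-1.5897)^2 + 8*(-0.0003)^2 = 2.527


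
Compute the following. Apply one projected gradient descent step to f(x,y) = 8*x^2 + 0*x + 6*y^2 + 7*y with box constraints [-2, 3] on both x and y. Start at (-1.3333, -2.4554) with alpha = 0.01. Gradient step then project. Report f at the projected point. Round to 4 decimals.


Step 1: Compute gradient at (-1.3333, -2.4554).
grad_x = 2*8*-1.3333 + 0 = -21.3328
grad_y = 2*6*-2.4554 + 7 = -22.4648
Step 2: Gradient step.
x_raw = -1.3333 - 0.01*-21.3328 = -1.12
y_raw = -2.4554 - 0.01*-22.4648 = -2.2308
Step 3: Project onto [-2, 3].
x_proj = clip(-1.12) = -1.12
y_proj = clip(-2.2308) = -2.0
Step 4: Evaluate f.
f(-1.12, -2.0) = 20.0347


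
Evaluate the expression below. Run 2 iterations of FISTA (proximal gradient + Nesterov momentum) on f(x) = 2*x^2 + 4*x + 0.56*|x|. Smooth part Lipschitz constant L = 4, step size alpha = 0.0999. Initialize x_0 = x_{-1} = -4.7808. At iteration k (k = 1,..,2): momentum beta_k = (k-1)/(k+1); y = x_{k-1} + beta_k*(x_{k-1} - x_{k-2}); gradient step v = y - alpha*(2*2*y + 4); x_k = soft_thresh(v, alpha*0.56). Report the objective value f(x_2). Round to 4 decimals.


FISTA on f(x) = 2*x^2 + 4*x + 0.56*|x|
L = 4, alpha = 0.0999
Iteration 1: beta = 0.0, y = -4.7808 + 0.0*(-4.7808 + 4.7808) = -4.7808
  grad(y) = -15.1232, v = y - alpha*grad = -3.27
  prox(v) = soft_thresh(-3.27, 0.0559) = -3.214
Iteration 2: beta = 0.3333, y = -3.214 + 0.3333*(-3.214 + 4.7808) = -2.6918
  grad(y) = -6.7672, v = y - alpha*grad = -2.0158
  prox(v) = soft_thresh(-2.0158, 0.0559) = -1.9598
f(x_2) = 2*(-1.9598)^2 + 4*(-1.9598) + 0.56*|-1.9598| = 0.94


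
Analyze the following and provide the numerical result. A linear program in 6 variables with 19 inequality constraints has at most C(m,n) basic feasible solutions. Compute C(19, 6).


Each vertex corresponds to some choice of n active constraints out of m, so the number of vertices is at most C(m, n) = m! / (n!(m-n)!).
m = 19, n = 6
Numerator: 19 * 18 * 17 * 16 * 15 * 14
Denominator: 6! = 720
C(19, 6) = 27132


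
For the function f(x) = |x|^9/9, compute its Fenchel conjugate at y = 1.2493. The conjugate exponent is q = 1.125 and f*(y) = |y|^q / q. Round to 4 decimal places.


The conjugate exponent q satisfies 1/p + 1/q = 1.
p = 9, so q = 9/(9 - 1) = 1.125
|y|^q = 1.2493^1.125 = 1.2845
f*(1.2493) = 1.2845 / 1.125 = 1.1418


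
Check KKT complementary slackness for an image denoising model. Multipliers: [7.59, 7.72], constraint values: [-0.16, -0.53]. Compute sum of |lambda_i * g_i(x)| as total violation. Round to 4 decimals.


KKT complementary slackness check:
lambda_1 * g_1 = 7.59 * -0.16 = -1.2144
lambda_2 * g_2 = 7.72 * -0.53 = -4.0916
Total violation = 1.2144 + 4.0916 = 5.306


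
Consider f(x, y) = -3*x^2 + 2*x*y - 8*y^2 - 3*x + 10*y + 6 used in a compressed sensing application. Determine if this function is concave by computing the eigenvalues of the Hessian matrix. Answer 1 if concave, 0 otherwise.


The Hessian of f(x,y) = -3*x^2 + 2*x*y - 8*y^2 - 3*x + 10*y + 6 is:
H = [[-6, 2], [2, -16]]
Trace = -6 - 16 = -22
Determinant = -6*-16 - (2)^2 = 92
Discriminant = (-22)^2 - 4*92 = 116.0
Eigenvalues: lambda_1 = -16.3852, lambda_2 = -5.6148
The function is concave.

1


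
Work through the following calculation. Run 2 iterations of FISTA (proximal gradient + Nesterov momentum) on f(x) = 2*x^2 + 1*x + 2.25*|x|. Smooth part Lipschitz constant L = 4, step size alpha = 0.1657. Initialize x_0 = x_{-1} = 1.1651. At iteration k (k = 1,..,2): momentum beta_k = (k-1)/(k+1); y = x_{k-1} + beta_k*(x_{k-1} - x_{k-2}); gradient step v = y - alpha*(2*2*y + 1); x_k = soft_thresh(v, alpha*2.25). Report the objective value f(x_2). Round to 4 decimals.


FISTA on f(x) = 2*x^2 + 1*x + 2.25*|x|
L = 4, alpha = 0.1657
Iteration 1: beta = 0.0, y = 1.1651 + 0.0*(1.1651 - 1.1651) = 1.1651
  grad(y) = 5.6604, v = y - alpha*grad = 0.2272
  prox(v) = soft_thresh(0.2272, 0.3728) = 0.0
Iteration 2: beta = 0.3333, y = 0.0 + 0.3333*(0.0 - 1.1651) = -0.3884
  grad(y) = -0.5535, v = y - alpha*grad = -0.2967
  prox(v) = soft_thresh(-0.2967, 0.3728) = 0.0
f(x_2) = 2*0.0^2 + 1*0.0 + 2.25*|0.0| = 0.0


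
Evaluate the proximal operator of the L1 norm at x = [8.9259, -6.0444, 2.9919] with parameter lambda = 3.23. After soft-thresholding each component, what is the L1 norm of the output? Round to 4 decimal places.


Soft-thresholding with lambda = 3.23:
prox(8.9259) = sign(8.9259)*max(|8.9259| - 3.23, 0) = 5.6959
prox(-6.0444) = sign(-6.0444)*max(|-6.0444| - 3.23, 0) = -2.8144
prox(2.9919) = sign(2.9919)*max(|2.9919| - 3.23, 0) = 0.0
prox(x) = [5.6959, -2.8144, 0.0]
||prox(x)||_1 = 5.6959 + 2.8144 + 0.0 = 8.5103


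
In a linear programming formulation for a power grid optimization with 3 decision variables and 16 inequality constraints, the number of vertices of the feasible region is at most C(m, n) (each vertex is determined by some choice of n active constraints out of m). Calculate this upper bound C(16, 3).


Each vertex corresponds to some choice of n active constraints out of m, so the number of vertices is at most C(m, n) = m! / (n!(m-n)!).
m = 16, n = 3
Numerator: 16 * 15 * 14
Denominator: 3! = 6
C(16, 3) = 560


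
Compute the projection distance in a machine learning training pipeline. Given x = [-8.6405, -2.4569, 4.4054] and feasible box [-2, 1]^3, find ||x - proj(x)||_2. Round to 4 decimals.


Project each component onto [-2, 1].
clip(-8.6405) = -2.0, clip(-2.4569) = -2.0, clip(4.4054) = 1.0
Projection = [-2.0, -2.0, 1.0]
Squared diffs: [44.0962, 0.2088, 11.5967]
Distance = sqrt(55.9017) = 7.4767


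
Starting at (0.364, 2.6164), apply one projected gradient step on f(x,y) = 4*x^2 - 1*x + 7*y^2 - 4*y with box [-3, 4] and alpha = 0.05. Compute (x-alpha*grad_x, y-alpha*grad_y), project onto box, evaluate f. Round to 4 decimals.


Step 1: Compute gradient at (0.364, 2.6164).
grad_x = 2*4*0.364 - 1 = 1.912
grad_y = 2*7*2.6164 - 4 = 32.6296
Step 2: Gradient step.
x_raw = 0.364 - 0.05*1.912 = 0.2684
y_raw = 2.6164 - 0.05*32.6296 = 0.9849
Step 3: Project onto [-3, 4].
x_proj = clip(0.2684) = 0.2684
y_proj = clip(0.9849) = 0.9849
Step 4: Evaluate f.
f(0.2684, 0.9849) = 2.8705


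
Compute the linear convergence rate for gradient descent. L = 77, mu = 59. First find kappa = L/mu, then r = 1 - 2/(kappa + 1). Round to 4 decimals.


Step 1: Compute the condition number.
kappa = L/mu = 77/59 = 1.3051
Step 2: Compute the convergence rate.
r = 1 - 2/(kappa + 1) = 1 - 2*mu/(L + mu) = (L - mu)/(L + mu) = 18/136 = 0.1324


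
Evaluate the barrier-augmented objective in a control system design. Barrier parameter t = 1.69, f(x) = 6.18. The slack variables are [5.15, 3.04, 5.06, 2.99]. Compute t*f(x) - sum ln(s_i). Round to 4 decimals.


Step 1: Compute log-barrier.
ln values: [1.639, 1.1119, 1.6214, 1.0953]
phi = -(1.639 + 1.1119 + 1.6214 + 1.0953) = -5.4675
Step 2: Compute augmented objective.
t*f(x) = 1.69*6.18 = 10.4442
Total = 10.4442 - 5.4675 = 4.9767


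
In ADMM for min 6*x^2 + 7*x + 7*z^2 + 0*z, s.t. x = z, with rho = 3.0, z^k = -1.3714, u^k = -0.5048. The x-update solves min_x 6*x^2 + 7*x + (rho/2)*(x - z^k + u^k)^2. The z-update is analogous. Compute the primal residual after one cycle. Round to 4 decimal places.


ADMM iteration with rho = 3.0, z^k = -1.3714, u^k = -0.5048
Step 1: x-update.
Minimize 6*x^2 + 7*x + (3.0/2)*(x + 1.3714 - 0.5048)^2
FOC: (2*6 + 3.0)*x = -7 + 3.0*(-1.3714 + 0.5048)
x^{k+1} = -0.64
Step 2: z-update.
Minimize 7*z^2 + 0*z + (3.0/2)*(-0.64 - z - 0.5048)^2
FOC: (2*7 + 3.0)*z = 0 + 3.0*(-0.64 - 0.5048)
z^{k+1} = -0.202
Step 3: u-update.
u^{k+1} = -0.5048 - 0.64 + 0.202 = -0.9428
Step 4: Primal residual = |-0.64 + 0.202| = 0.438


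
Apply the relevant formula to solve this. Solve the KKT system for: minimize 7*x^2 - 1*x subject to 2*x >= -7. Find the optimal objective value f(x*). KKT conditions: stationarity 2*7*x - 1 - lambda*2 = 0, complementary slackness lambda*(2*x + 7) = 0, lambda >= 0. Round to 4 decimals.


Step 1: Try lambda = 0 (constraint inactive).
Stationarity: 2*7*x - 1 = 0
x* = 1/(2*7) = 1/14 = 0.0714 (rounded; the exact value 1/14 is used below)
Check constraint: 2*0.0714 = 0.1428 >= -7 -- satisfied.
Step 2: Compute optimal value.
f(x*) = 7*(1/14)^2 - 1*(1/14) = -0.0357


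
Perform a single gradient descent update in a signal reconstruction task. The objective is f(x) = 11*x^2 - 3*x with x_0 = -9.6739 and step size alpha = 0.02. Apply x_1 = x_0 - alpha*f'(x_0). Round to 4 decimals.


We compute the gradient at x_0 and apply the update.
f'(x) = 22*x - 3
f'(-9.6739) = 22*-9.6739 - 3 = -215.8258
x_1 = -9.6739 - 0.02*-215.8258 = -5.3574


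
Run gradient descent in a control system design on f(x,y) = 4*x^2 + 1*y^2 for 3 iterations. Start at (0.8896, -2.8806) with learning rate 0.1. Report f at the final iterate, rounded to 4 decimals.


Gradient descent on f(x,y) = 4*x^2 + 1*y^2.
Starting point: (0.8896, -2.8806), alpha = 0.1
Step 1: grad_x = 2*4*0.8896 = 7.1168, grad_y = 2*1*-2.8806 = -5.7612
  x_1 = 0.8896 - 0.1*7.1168 = 0.1779
  y_1 = -2.8806 - 0.1*-5.7612 = -2.3045
Step 2: grad_x = 2*4*0.1779 = 1.4234, grad_y = 2*1*-2.3045 = -4.609
  x_2 = 0.1779 - 0.1*1.4234 = 0.0356
  y_2 = -2.3045 - 0.1*-4.609 = -1.8436
Step 3: grad_x = 2*4*0.0356 = 0.2847, grad_y = 2*1*-1.8436 = -3.6872
  x_3 = 0.0356 - 0.1*0.2847 = 0.0071
  y_3 = -1.8436 - 0.1*-3.6872 = -1.4749
f(0.0071, -1.4749) = 4*0.0071^2 + 1*(-1.4749)^2 = 2.1754


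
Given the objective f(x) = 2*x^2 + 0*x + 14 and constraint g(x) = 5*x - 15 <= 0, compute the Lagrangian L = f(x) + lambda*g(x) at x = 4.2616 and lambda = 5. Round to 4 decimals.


Step 1: Evaluate f(x).
f(4.2616) = 2*4.2616^2 + 0*4.2616 + 14 = 50.3225
Step 2: Evaluate g(x).
g(4.2616) = 5*4.2616 - 15 = 6.308
Step 3: Compute Lagrangian.
L = 50.3225 + 5*6.308 = 81.8625


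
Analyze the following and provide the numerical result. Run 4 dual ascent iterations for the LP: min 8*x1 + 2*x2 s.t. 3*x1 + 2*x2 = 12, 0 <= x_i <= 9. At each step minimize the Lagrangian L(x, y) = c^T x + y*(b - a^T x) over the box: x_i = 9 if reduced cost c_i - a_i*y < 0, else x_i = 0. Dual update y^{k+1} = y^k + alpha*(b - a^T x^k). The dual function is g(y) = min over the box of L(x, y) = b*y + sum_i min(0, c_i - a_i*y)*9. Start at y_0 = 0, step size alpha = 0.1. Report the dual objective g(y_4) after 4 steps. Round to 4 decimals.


Dual ascent for LP: min 8*x1 + 2*x2, 3*x1 + 2*x2 = 12, 0 <= x_i <= 9
Step 1: y^k = 0.0, reduced costs: (8.0, 2.0)
  x^k = (0.0, 0.0), subgradient = b - a^T x = 12.0
  y^{k+1} = 0.0 + 0.1*12.0 = 1.2
Step 2: y^k = 1.2, reduced costs: (4.4, -0.4)
  x^k = (0.0, 9.0), subgradient = b - a^T x = -6.0
  y^{k+1} = 1.2 + 0.1*-6.0 = 0.6
Step 3: y^k = 0.6, reduced costs: (6.2, 0.8)
  x^k = (0.0, 0.0), subgradient = b - a^T x = 12.0
  y^{k+1} = 0.6 + 0.1*12.0 = 1.8
Step 4: y^k = 1.8, reduced costs: (2.6, -1.6)
  x^k = (0.0, 9.0), subgradient = b - a^T x = -6.0
  y^{k+1} = 1.8 + 0.1*-6.0 = 1.2
Dual objective at y_4 = 1.2: reduced costs (4.4, -0.4), box minimizer x = (0.0, 9.0)
g(y_4) = b*y + (c1 - a1*y)*x1 + (c2 - a2*y)*x2 = 12*1.2 + 4.4*0.0 + (-0.4)*9.0 = 14.4 + 0.0 - 3.6 = 10.8


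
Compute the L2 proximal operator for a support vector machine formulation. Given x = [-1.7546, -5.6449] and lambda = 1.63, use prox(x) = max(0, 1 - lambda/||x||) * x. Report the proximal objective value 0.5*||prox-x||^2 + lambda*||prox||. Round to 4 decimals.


Step 1: Compute ||x||.
||x|| = 5.9113
Step 2: Compute scaling factor.
scale = max(0, 1 - 1.63/5.9113) = 0.7243
Step 3: prox(x) = [-1.2708, -4.0884]
||prox(x)|| = 4.2813
Step 4: Proximal objective.
0.5*||prox-x||^2 = 1.3285
lambda*||prox|| = 6.9785
Total = 8.307


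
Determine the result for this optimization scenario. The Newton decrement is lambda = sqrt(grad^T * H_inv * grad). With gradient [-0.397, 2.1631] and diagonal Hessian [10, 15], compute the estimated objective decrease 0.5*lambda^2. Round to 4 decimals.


Step 1: H is diagonal, so H^(-1) * g = [-0.0397, 0.1442].
Step 2: g^T H^(-1) g = sum_i g_i^2 / H_ii
  = (-0.397)^2/10 + (2.1631)^2/15
  = 0.0158 + 0.3119 = 0.3277
Step 3: Objective decrease = 0.5 * g^T H^(-1) g = 0.1638


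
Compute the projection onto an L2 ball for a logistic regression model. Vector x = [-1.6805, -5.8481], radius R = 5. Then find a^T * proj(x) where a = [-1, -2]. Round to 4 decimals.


Step 1: Compute ||x|| (intermediates to 6 decimals).
||x|| = sqrt((-1.6805)^2 + (-5.8481)^2) = 6.084764
Step 2: Project.
Since ||x|| > R, scale = R/||x|| = 5/6.084764 = 0.821725, proj(x) = scale * x
proj(x) = [-1.380909, -4.80553]
Step 3: Dot product.
a^T * proj(x) = -1*(-1.380909) - 2*(-4.80553) = 10.992


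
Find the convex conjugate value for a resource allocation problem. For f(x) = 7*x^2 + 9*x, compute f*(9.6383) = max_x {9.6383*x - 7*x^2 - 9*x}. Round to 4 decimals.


f*(y) = sup_x {y*x - a*x^2 - b*x} = sup_x {(y-b)*x - a*x^2}
FOC: (y - b) - 2a*x = 0 => x* = (y - b)/(2a)
x* = (9.6383 - 9)/(2*7) = 0.0456
f*(9.6383) = (y-b)^2/(4a) = (9.6383 - 9)^2/(4*7)
= 0.4074/28 = 0.0146


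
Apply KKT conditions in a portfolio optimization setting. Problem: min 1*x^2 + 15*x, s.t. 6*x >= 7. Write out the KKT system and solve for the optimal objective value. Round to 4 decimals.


Step 1: Try lambda = 0 (constraint inactive).
x_unc = -15/(2*1) = -7.5
Check: 6*-7.5 = -45.0 < 7 -- violated!
Step 2: Constraint must be active: 6*x = 7
x* = 7/6 = 1.1667 (rounded; the exact value 7/6 is used below)
lambda = (2*1*(7/6) + 15)/6 = 2.8889
Step 3: Compute optimal value.
f(x*) = 1*(7/6)^2 + 15*(7/6) = 18.8611


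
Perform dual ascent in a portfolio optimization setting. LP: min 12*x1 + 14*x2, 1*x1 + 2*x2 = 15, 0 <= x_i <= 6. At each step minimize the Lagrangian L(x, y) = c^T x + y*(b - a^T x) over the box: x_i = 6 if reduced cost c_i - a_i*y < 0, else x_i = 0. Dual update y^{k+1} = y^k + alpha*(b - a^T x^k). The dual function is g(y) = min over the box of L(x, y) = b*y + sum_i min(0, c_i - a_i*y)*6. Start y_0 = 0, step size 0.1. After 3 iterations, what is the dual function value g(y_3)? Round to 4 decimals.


Dual ascent for LP: min 12*x1 + 14*x2, 1*x1 + 2*x2 = 15, 0 <= x_i <= 6
Step 1: y^k = 0.0, reduced costs: (12.0, 14.0)
  x^k = (0.0, 0.0), subgradient = b - a^T x = 15.0
  y^{k+1} = 0.0 + 0.1*15.0 = 1.5
Step 2: y^k = 1.5, reduced costs: (10.5, 11.0)
  x^k = (0.0, 0.0), subgradient = b - a^T x = 15.0
  y^{k+1} = 1.5 + 0.1*15.0 = 3.0
Step 3: y^k = 3.0, reduced costs: (9.0, 8.0)
  x^k = (0.0, 0.0), subgradient = b - a^T x = 15.0
  y^{k+1} = 3.0 + 0.1*15.0 = 4.5
Dual objective at y_3 = 4.5: reduced costs (7.5, 5.0), box minimizer x = (0.0, 0.0)
g(y_3) = b*y + (c1 - a1*y)*x1 + (c2 - a2*y)*x2 = 15*4.5 + 7.5*0.0 + 5.0*0.0 = 67.5 + 0.0 + 0.0 = 67.5


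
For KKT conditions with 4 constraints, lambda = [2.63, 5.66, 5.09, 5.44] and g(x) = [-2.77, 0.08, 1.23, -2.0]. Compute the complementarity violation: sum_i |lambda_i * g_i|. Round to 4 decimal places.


KKT complementary slackness check:
lambda_1 * g_1 = 2.63 * -2.77 = -7.2851
lambda_2 * g_2 = 5.66 * 0.08 = 0.4528
lambda_3 * g_3 = 5.09 * 1.23 = 6.2607
lambda_4 * g_4 = 5.44 * -2.0 = -10.88
Total violation = 7.2851 + 0.4528 + 6.2607 + 10.88 = 24.8786


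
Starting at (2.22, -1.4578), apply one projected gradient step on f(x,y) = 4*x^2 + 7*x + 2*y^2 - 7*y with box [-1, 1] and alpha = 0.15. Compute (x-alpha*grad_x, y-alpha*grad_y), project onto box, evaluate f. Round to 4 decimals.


Step 1: Compute gradient at (2.22, -1.4578).
grad_x = 2*4*2.22 + 7 = 24.76
grad_y = 2*2*-1.4578 - 7 = -12.8312
Step 2: Gradient step.
x_raw = 2.22 - 0.15*24.76 = -1.494
y_raw = -1.4578 - 0.15*-12.8312 = 0.4669
Step 3: Project onto [-1, 1].
x_proj = clip(-1.494) = -1.0
y_proj = clip(0.4669) = 0.4669
Step 4: Evaluate f.
f(-1.0, 0.4669) = -5.8322


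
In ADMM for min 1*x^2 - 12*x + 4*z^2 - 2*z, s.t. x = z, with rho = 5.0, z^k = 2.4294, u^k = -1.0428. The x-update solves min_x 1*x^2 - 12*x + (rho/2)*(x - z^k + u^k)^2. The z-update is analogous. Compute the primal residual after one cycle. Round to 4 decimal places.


ADMM iteration with rho = 5.0, z^k = 2.4294, u^k = -1.0428
Step 1: x-update.
Minimize 1*x^2 - 12*x + (5.0/2)*(x - 2.4294 - 1.0428)^2
FOC: (2*1 + 5.0)*x = 12 + 5.0*(2.4294 + 1.0428)
x^{k+1} = 4.1944
Step 2: z-update.
Minimize 4*z^2 - 2*z + (5.0/2)*(4.1944 - z - 1.0428)^2
FOC: (2*4 + 5.0)*z = 2 + 5.0*(4.1944 - 1.0428)
z^{k+1} = 1.366
Step 3: u-update.
u^{k+1} = -1.0428 + 4.1944 - 1.366 = 1.7856
Step 4: Primal residual = |4.1944 - 1.366| = 2.8284


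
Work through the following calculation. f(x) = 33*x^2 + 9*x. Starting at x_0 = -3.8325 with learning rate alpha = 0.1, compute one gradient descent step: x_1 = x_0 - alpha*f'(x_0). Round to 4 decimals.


We compute the gradient at x_0 and apply the update.
f'(x) = 66*x + 9
f'(-3.8325) = 66*-3.8325 + 9 = -243.945
x_1 = -3.8325 - 0.1*-243.945 = 20.562


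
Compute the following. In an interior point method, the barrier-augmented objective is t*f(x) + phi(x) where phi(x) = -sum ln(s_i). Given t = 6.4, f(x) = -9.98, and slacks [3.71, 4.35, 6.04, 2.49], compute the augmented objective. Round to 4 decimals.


Step 1: Compute log-barrier.
ln values: [1.311, 1.4702, 1.7984, 0.9123]
phi = -(1.311 + 1.4702 + 1.7984 + 0.9123) = -5.4919
Step 2: Compute augmented objective.
t*f(x) = 6.4*-9.98 = -63.872
Total = -63.872 - 5.4919 = -69.3639
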